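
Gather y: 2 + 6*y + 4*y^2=4*y^2 + 6*y + 2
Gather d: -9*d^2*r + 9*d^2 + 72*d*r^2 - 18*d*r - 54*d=d^2*(9 - 9*r) + d*(72*r^2 - 18*r - 54)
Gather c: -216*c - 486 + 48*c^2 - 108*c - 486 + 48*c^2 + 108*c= 96*c^2 - 216*c - 972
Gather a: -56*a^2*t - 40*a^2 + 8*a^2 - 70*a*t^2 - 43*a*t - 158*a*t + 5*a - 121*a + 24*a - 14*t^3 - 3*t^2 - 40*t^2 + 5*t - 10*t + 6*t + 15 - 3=a^2*(-56*t - 32) + a*(-70*t^2 - 201*t - 92) - 14*t^3 - 43*t^2 + t + 12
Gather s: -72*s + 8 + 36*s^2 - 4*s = 36*s^2 - 76*s + 8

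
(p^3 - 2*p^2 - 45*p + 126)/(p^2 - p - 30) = (p^2 + 4*p - 21)/(p + 5)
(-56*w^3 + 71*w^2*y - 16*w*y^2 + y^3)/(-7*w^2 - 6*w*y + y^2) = (8*w^2 - 9*w*y + y^2)/(w + y)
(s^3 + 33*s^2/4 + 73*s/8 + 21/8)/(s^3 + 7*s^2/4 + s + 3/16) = 2*(s + 7)/(2*s + 1)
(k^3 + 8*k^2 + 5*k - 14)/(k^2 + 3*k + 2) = (k^2 + 6*k - 7)/(k + 1)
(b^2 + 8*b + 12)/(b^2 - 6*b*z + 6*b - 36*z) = (-b - 2)/(-b + 6*z)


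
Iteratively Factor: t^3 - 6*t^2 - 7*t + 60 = (t - 4)*(t^2 - 2*t - 15) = (t - 5)*(t - 4)*(t + 3)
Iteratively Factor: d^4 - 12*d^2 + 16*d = (d)*(d^3 - 12*d + 16) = d*(d - 2)*(d^2 + 2*d - 8) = d*(d - 2)*(d + 4)*(d - 2)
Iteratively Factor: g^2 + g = (g)*(g + 1)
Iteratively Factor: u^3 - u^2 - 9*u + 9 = (u + 3)*(u^2 - 4*u + 3) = (u - 1)*(u + 3)*(u - 3)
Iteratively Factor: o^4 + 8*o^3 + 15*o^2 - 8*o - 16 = (o + 4)*(o^3 + 4*o^2 - o - 4) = (o + 1)*(o + 4)*(o^2 + 3*o - 4) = (o + 1)*(o + 4)^2*(o - 1)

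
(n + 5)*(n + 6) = n^2 + 11*n + 30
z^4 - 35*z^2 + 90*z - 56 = (z - 4)*(z - 2)*(z - 1)*(z + 7)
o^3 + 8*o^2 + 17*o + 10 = (o + 1)*(o + 2)*(o + 5)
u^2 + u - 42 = (u - 6)*(u + 7)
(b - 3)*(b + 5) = b^2 + 2*b - 15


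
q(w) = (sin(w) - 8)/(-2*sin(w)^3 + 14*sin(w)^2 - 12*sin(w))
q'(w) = (sin(w) - 8)*(6*sin(w)^2*cos(w) - 28*sin(w)*cos(w) + 12*cos(w))/(-2*sin(w)^3 + 14*sin(w)^2 - 12*sin(w))^2 + cos(w)/(-2*sin(w)^3 + 14*sin(w)^2 - 12*sin(w))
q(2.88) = 3.52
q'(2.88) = 8.40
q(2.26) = 3.92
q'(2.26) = -7.83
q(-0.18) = -3.14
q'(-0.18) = -19.97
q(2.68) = 2.75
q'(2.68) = 0.97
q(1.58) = 16528.22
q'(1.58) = -3591488.34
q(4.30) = -0.37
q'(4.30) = 0.24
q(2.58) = 2.74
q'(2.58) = -0.72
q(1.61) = 911.69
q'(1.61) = -46470.52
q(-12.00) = 2.75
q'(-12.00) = 0.80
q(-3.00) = -4.12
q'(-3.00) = 32.61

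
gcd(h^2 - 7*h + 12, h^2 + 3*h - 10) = 1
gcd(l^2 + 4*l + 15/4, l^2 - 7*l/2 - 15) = l + 5/2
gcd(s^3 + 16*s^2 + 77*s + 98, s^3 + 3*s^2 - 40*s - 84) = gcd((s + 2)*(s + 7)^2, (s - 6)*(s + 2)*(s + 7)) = s^2 + 9*s + 14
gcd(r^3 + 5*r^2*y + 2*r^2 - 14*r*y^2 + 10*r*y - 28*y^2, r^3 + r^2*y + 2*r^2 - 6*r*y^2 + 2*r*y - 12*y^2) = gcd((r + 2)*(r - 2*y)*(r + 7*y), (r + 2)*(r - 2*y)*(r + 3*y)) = -r^2 + 2*r*y - 2*r + 4*y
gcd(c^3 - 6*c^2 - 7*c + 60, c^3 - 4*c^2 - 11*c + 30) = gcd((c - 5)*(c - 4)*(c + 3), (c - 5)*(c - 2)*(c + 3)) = c^2 - 2*c - 15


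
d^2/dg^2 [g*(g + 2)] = 2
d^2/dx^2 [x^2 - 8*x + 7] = 2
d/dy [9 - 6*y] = -6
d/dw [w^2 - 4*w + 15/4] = 2*w - 4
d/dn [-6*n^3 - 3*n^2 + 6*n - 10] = -18*n^2 - 6*n + 6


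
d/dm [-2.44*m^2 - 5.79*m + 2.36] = -4.88*m - 5.79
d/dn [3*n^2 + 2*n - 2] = 6*n + 2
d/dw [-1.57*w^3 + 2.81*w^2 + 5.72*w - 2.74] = -4.71*w^2 + 5.62*w + 5.72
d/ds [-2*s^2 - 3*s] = -4*s - 3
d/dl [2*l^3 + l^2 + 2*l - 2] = 6*l^2 + 2*l + 2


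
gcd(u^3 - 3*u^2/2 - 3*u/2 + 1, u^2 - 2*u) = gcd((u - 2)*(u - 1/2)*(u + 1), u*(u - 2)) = u - 2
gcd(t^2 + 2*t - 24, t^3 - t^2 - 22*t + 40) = t - 4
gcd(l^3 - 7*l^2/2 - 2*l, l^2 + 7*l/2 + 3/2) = l + 1/2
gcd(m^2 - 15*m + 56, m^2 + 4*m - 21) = 1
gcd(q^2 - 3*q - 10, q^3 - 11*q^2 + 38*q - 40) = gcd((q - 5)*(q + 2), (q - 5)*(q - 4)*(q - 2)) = q - 5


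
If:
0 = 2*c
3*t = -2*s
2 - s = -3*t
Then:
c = 0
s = 2/3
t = -4/9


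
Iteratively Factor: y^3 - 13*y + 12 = (y + 4)*(y^2 - 4*y + 3) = (y - 1)*(y + 4)*(y - 3)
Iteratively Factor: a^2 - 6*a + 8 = (a - 2)*(a - 4)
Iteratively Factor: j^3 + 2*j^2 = (j + 2)*(j^2) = j*(j + 2)*(j)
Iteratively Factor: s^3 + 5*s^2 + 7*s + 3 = (s + 1)*(s^2 + 4*s + 3) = (s + 1)*(s + 3)*(s + 1)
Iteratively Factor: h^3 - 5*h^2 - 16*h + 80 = (h - 4)*(h^2 - h - 20) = (h - 5)*(h - 4)*(h + 4)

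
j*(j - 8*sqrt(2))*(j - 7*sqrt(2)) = j^3 - 15*sqrt(2)*j^2 + 112*j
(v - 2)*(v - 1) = v^2 - 3*v + 2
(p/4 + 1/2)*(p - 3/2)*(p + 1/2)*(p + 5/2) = p^4/4 + 7*p^3/8 - p^2/16 - 67*p/32 - 15/16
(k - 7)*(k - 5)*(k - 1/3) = k^3 - 37*k^2/3 + 39*k - 35/3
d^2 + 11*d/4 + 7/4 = (d + 1)*(d + 7/4)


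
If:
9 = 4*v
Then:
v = 9/4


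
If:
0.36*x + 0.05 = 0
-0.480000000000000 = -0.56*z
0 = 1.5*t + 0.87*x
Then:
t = 0.08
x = -0.14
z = 0.86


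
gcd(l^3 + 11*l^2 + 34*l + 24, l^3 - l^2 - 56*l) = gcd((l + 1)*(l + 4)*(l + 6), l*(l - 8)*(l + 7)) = 1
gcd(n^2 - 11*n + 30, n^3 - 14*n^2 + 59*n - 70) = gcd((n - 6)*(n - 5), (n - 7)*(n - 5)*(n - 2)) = n - 5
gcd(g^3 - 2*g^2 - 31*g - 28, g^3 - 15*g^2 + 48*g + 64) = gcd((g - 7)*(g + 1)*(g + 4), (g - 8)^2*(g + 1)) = g + 1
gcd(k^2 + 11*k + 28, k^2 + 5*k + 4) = k + 4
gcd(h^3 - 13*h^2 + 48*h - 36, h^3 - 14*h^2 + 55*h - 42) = h^2 - 7*h + 6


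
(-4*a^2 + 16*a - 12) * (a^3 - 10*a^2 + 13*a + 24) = -4*a^5 + 56*a^4 - 224*a^3 + 232*a^2 + 228*a - 288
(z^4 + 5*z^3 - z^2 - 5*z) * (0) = 0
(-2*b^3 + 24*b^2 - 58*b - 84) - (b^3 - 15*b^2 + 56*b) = -3*b^3 + 39*b^2 - 114*b - 84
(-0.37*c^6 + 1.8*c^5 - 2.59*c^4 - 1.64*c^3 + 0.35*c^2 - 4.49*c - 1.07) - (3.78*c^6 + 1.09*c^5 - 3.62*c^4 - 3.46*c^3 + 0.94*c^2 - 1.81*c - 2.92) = -4.15*c^6 + 0.71*c^5 + 1.03*c^4 + 1.82*c^3 - 0.59*c^2 - 2.68*c + 1.85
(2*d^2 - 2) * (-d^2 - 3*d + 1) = -2*d^4 - 6*d^3 + 4*d^2 + 6*d - 2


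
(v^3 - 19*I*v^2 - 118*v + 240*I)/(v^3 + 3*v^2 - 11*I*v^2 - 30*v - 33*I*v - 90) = (v - 8*I)/(v + 3)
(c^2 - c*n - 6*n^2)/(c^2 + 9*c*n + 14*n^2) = (c - 3*n)/(c + 7*n)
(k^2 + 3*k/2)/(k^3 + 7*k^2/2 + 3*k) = 1/(k + 2)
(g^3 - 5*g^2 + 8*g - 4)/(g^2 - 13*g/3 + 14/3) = 3*(g^2 - 3*g + 2)/(3*g - 7)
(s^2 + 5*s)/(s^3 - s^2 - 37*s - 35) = s/(s^2 - 6*s - 7)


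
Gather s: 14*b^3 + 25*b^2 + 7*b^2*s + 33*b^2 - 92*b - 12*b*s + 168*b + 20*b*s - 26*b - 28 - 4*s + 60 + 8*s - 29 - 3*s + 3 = 14*b^3 + 58*b^2 + 50*b + s*(7*b^2 + 8*b + 1) + 6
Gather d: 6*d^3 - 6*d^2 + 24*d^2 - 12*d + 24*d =6*d^3 + 18*d^2 + 12*d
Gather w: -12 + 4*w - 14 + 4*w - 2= 8*w - 28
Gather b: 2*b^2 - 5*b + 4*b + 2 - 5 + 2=2*b^2 - b - 1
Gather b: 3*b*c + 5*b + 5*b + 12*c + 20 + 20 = b*(3*c + 10) + 12*c + 40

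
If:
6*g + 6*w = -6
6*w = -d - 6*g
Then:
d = 6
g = -w - 1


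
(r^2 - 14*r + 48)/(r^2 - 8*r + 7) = (r^2 - 14*r + 48)/(r^2 - 8*r + 7)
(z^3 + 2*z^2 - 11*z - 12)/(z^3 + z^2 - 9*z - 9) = (z + 4)/(z + 3)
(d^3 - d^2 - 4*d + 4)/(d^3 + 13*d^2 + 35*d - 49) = (d^2 - 4)/(d^2 + 14*d + 49)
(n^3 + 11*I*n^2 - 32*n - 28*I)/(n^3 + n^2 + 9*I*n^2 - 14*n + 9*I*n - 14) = (n + 2*I)/(n + 1)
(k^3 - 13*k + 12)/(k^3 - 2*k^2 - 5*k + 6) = (k + 4)/(k + 2)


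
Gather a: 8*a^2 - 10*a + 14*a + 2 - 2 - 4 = 8*a^2 + 4*a - 4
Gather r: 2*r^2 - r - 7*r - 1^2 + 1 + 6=2*r^2 - 8*r + 6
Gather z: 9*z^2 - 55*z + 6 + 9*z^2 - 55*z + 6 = 18*z^2 - 110*z + 12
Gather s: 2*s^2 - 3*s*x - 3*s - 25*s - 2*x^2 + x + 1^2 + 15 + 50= 2*s^2 + s*(-3*x - 28) - 2*x^2 + x + 66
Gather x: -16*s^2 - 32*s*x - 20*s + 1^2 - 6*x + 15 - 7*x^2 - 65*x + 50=-16*s^2 - 20*s - 7*x^2 + x*(-32*s - 71) + 66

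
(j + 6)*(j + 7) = j^2 + 13*j + 42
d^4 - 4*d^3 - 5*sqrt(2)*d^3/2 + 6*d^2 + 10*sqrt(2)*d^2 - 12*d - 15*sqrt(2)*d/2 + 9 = (d - 3)*(d - 1)*(d - 3*sqrt(2)/2)*(d - sqrt(2))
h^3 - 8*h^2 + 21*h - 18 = (h - 3)^2*(h - 2)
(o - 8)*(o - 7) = o^2 - 15*o + 56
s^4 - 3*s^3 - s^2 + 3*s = s*(s - 3)*(s - 1)*(s + 1)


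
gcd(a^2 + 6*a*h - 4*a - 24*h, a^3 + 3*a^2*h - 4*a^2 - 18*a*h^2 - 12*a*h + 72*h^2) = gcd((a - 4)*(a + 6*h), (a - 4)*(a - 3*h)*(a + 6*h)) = a^2 + 6*a*h - 4*a - 24*h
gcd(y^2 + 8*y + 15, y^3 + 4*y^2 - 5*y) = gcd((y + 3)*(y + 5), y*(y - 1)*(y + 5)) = y + 5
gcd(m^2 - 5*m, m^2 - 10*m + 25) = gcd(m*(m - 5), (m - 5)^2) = m - 5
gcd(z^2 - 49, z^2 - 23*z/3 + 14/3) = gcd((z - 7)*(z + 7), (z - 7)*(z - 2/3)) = z - 7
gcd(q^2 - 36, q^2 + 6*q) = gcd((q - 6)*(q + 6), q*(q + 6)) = q + 6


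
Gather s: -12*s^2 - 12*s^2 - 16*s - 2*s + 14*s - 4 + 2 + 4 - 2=-24*s^2 - 4*s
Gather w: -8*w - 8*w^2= -8*w^2 - 8*w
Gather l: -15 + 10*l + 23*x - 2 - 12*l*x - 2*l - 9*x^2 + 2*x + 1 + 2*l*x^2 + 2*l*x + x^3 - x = l*(2*x^2 - 10*x + 8) + x^3 - 9*x^2 + 24*x - 16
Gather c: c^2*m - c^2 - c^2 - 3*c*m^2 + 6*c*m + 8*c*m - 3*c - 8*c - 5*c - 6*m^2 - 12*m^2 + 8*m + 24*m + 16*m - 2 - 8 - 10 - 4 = c^2*(m - 2) + c*(-3*m^2 + 14*m - 16) - 18*m^2 + 48*m - 24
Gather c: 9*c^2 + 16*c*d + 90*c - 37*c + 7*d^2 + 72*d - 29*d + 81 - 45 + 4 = 9*c^2 + c*(16*d + 53) + 7*d^2 + 43*d + 40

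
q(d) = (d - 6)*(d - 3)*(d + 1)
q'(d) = (d - 6)*(d - 3) + (d - 6)*(d + 1) + (d - 3)*(d + 1)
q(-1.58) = -20.14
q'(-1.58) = 41.77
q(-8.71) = -1328.08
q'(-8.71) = 375.95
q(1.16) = 19.24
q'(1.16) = -5.52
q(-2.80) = -91.87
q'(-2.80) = 77.32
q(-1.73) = -26.69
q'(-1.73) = 45.66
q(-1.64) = -22.69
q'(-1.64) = 43.31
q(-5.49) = -438.00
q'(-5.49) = 187.26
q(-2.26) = -54.74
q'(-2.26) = 60.48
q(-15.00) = -5292.00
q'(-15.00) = 924.00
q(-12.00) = -2970.00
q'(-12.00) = 633.00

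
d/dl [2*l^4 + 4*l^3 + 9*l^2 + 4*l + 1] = 8*l^3 + 12*l^2 + 18*l + 4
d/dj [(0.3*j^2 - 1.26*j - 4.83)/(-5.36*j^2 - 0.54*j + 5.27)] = (-6.9156*j^2 - 48.6156*j - 9.2484)/(28.7296*j^4 + 5.7888*j^3 - 56.2028*j^2 - 5.6916*j + 27.7729)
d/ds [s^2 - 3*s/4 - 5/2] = 2*s - 3/4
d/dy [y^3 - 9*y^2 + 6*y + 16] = 3*y^2 - 18*y + 6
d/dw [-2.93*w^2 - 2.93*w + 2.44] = -5.86*w - 2.93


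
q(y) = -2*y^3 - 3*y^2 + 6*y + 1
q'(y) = -6*y^2 - 6*y + 6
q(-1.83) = -7.77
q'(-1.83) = -3.11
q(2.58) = -37.84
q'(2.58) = -49.42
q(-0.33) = -1.23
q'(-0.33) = 7.33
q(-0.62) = -3.40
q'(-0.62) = 7.41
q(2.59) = -38.33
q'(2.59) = -49.79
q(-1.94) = -7.33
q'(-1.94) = -4.94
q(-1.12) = -6.67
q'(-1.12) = 5.19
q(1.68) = -6.87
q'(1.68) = -21.01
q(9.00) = -1646.00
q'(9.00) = -534.00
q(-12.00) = 2953.00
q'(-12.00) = -786.00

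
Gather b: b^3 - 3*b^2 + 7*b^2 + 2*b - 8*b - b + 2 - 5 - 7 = b^3 + 4*b^2 - 7*b - 10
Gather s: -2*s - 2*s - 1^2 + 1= -4*s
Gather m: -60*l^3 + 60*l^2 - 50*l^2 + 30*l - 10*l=-60*l^3 + 10*l^2 + 20*l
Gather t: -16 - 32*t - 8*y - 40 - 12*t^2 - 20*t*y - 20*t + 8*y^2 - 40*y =-12*t^2 + t*(-20*y - 52) + 8*y^2 - 48*y - 56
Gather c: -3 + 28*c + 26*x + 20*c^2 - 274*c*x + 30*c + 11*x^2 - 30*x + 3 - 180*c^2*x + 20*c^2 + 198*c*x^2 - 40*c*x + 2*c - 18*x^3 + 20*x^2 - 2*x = c^2*(40 - 180*x) + c*(198*x^2 - 314*x + 60) - 18*x^3 + 31*x^2 - 6*x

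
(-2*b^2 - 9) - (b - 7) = -2*b^2 - b - 2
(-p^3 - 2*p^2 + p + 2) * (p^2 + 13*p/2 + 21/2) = -p^5 - 17*p^4/2 - 45*p^3/2 - 25*p^2/2 + 47*p/2 + 21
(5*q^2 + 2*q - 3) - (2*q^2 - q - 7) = 3*q^2 + 3*q + 4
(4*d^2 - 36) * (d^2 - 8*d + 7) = 4*d^4 - 32*d^3 - 8*d^2 + 288*d - 252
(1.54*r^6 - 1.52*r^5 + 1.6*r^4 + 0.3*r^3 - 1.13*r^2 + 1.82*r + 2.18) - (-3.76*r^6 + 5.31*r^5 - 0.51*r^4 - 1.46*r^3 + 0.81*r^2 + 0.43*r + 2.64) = 5.3*r^6 - 6.83*r^5 + 2.11*r^4 + 1.76*r^3 - 1.94*r^2 + 1.39*r - 0.46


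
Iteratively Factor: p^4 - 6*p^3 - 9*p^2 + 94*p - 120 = (p + 4)*(p^3 - 10*p^2 + 31*p - 30) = (p - 5)*(p + 4)*(p^2 - 5*p + 6) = (p - 5)*(p - 2)*(p + 4)*(p - 3)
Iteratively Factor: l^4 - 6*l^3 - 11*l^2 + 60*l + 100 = (l - 5)*(l^3 - l^2 - 16*l - 20) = (l - 5)*(l + 2)*(l^2 - 3*l - 10) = (l - 5)^2*(l + 2)*(l + 2)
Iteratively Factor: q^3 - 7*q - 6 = (q - 3)*(q^2 + 3*q + 2) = (q - 3)*(q + 2)*(q + 1)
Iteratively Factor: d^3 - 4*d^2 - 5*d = (d - 5)*(d^2 + d) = d*(d - 5)*(d + 1)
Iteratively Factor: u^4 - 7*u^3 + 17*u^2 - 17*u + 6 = (u - 3)*(u^3 - 4*u^2 + 5*u - 2) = (u - 3)*(u - 1)*(u^2 - 3*u + 2) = (u - 3)*(u - 2)*(u - 1)*(u - 1)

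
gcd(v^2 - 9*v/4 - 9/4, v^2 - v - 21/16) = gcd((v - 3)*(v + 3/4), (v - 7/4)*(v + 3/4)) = v + 3/4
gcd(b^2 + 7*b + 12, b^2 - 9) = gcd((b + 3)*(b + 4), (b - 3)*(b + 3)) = b + 3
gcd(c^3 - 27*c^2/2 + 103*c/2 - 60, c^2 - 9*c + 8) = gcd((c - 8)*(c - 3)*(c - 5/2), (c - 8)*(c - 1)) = c - 8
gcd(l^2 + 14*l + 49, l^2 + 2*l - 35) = l + 7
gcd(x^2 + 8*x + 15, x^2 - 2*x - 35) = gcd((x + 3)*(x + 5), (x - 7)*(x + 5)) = x + 5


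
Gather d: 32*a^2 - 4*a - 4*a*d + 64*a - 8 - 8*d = 32*a^2 + 60*a + d*(-4*a - 8) - 8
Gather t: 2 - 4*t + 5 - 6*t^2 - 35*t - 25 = -6*t^2 - 39*t - 18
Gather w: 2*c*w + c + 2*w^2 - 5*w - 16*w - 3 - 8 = c + 2*w^2 + w*(2*c - 21) - 11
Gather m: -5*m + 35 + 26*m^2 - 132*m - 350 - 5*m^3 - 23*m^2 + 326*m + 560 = -5*m^3 + 3*m^2 + 189*m + 245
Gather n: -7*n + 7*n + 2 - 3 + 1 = 0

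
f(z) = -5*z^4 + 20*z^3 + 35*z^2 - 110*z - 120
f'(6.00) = -1850.00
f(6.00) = -1680.00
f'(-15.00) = 79840.00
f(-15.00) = -311220.00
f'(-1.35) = -45.94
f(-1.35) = 26.47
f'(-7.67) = 11907.19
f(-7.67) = -23545.84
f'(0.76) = -30.92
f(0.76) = -176.27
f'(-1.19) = -74.63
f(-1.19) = 16.73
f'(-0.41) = -127.24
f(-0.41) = -70.54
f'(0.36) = -77.96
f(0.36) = -154.21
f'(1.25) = 32.19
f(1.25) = -175.96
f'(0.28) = -86.14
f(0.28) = -147.65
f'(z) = -20*z^3 + 60*z^2 + 70*z - 110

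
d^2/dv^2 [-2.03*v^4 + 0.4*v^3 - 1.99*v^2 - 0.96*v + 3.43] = -24.36*v^2 + 2.4*v - 3.98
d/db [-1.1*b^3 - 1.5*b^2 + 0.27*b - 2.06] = -3.3*b^2 - 3.0*b + 0.27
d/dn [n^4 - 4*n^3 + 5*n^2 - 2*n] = 4*n^3 - 12*n^2 + 10*n - 2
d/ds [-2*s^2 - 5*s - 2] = -4*s - 5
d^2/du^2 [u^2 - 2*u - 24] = 2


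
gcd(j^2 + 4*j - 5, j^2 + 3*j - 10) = j + 5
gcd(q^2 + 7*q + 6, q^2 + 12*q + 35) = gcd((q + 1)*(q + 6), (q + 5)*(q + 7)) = 1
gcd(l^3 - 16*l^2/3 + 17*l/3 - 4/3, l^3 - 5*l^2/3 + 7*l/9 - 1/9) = l^2 - 4*l/3 + 1/3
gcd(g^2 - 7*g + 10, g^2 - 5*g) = g - 5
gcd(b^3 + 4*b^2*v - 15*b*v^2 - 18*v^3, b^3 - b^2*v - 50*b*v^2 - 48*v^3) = b^2 + 7*b*v + 6*v^2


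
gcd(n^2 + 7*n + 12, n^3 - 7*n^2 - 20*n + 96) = n + 4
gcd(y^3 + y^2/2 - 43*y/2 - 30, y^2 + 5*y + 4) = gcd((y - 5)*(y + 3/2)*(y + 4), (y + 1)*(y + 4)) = y + 4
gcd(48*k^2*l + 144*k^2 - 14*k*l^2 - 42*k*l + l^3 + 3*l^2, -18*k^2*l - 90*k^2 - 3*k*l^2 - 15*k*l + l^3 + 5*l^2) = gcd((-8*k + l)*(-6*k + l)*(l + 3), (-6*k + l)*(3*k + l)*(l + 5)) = 6*k - l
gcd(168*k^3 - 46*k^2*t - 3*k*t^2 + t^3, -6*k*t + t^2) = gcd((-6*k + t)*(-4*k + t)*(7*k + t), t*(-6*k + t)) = -6*k + t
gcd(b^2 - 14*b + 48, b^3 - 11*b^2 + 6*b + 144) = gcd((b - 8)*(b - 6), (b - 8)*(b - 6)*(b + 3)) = b^2 - 14*b + 48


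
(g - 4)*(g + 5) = g^2 + g - 20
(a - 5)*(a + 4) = a^2 - a - 20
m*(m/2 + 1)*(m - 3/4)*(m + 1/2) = m^4/2 + 7*m^3/8 - 7*m^2/16 - 3*m/8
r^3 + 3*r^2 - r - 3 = (r - 1)*(r + 1)*(r + 3)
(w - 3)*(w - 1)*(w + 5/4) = w^3 - 11*w^2/4 - 2*w + 15/4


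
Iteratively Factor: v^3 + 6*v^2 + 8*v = (v + 4)*(v^2 + 2*v) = (v + 2)*(v + 4)*(v)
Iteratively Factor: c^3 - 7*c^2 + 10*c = (c)*(c^2 - 7*c + 10) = c*(c - 2)*(c - 5)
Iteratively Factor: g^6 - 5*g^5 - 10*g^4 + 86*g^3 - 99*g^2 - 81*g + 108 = (g - 1)*(g^5 - 4*g^4 - 14*g^3 + 72*g^2 - 27*g - 108) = (g - 3)*(g - 1)*(g^4 - g^3 - 17*g^2 + 21*g + 36) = (g - 3)*(g - 1)*(g + 4)*(g^3 - 5*g^2 + 3*g + 9) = (g - 3)^2*(g - 1)*(g + 4)*(g^2 - 2*g - 3) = (g - 3)^3*(g - 1)*(g + 4)*(g + 1)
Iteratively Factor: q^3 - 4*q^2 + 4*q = (q)*(q^2 - 4*q + 4) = q*(q - 2)*(q - 2)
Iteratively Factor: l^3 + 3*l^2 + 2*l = (l + 1)*(l^2 + 2*l) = (l + 1)*(l + 2)*(l)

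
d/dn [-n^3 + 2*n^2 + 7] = n*(4 - 3*n)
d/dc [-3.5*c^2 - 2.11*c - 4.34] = -7.0*c - 2.11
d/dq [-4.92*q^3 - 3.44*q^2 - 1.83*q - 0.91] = -14.76*q^2 - 6.88*q - 1.83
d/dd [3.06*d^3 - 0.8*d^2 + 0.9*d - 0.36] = 9.18*d^2 - 1.6*d + 0.9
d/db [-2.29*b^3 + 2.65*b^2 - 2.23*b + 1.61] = -6.87*b^2 + 5.3*b - 2.23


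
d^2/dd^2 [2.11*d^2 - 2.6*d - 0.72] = 4.22000000000000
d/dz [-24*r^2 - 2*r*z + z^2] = -2*r + 2*z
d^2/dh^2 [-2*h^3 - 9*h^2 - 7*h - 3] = -12*h - 18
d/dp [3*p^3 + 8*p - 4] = 9*p^2 + 8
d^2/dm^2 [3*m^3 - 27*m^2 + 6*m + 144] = 18*m - 54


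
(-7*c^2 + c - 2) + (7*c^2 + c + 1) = 2*c - 1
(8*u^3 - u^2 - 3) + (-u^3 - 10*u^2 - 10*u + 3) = 7*u^3 - 11*u^2 - 10*u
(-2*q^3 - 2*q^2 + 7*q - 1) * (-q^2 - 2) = 2*q^5 + 2*q^4 - 3*q^3 + 5*q^2 - 14*q + 2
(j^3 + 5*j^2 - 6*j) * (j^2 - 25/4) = j^5 + 5*j^4 - 49*j^3/4 - 125*j^2/4 + 75*j/2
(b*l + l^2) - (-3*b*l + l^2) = 4*b*l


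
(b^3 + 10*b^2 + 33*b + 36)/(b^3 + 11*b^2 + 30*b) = (b^3 + 10*b^2 + 33*b + 36)/(b*(b^2 + 11*b + 30))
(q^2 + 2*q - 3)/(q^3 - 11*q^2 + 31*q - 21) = (q + 3)/(q^2 - 10*q + 21)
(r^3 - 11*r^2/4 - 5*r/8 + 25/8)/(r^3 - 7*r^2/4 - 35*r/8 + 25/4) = (r + 1)/(r + 2)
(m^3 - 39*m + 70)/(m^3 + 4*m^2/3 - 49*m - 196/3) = 3*(m^2 - 7*m + 10)/(3*m^2 - 17*m - 28)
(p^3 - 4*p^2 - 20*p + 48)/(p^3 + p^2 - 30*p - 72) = (p - 2)/(p + 3)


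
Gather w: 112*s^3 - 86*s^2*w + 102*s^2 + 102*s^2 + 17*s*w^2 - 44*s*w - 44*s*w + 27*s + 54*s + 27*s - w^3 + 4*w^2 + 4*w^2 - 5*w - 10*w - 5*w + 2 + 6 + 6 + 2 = 112*s^3 + 204*s^2 + 108*s - w^3 + w^2*(17*s + 8) + w*(-86*s^2 - 88*s - 20) + 16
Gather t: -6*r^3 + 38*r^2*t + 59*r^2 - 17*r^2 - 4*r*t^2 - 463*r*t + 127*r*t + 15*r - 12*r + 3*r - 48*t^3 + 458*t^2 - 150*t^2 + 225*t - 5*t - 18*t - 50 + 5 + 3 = -6*r^3 + 42*r^2 + 6*r - 48*t^3 + t^2*(308 - 4*r) + t*(38*r^2 - 336*r + 202) - 42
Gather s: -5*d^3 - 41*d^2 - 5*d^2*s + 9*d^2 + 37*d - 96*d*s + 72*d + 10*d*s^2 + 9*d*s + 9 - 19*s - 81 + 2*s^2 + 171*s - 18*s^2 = -5*d^3 - 32*d^2 + 109*d + s^2*(10*d - 16) + s*(-5*d^2 - 87*d + 152) - 72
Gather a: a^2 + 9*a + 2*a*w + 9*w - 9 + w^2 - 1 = a^2 + a*(2*w + 9) + w^2 + 9*w - 10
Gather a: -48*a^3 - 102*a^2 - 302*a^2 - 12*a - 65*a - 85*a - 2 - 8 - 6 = -48*a^3 - 404*a^2 - 162*a - 16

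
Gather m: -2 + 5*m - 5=5*m - 7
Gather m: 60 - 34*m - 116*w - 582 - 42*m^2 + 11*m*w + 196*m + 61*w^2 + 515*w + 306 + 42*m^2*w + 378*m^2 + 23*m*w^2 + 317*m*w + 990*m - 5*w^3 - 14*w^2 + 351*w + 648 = m^2*(42*w + 336) + m*(23*w^2 + 328*w + 1152) - 5*w^3 + 47*w^2 + 750*w + 432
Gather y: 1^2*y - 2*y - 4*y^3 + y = -4*y^3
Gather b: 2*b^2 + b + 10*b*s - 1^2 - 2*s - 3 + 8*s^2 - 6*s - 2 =2*b^2 + b*(10*s + 1) + 8*s^2 - 8*s - 6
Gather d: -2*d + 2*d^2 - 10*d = 2*d^2 - 12*d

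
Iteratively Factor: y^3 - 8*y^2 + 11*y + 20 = (y - 4)*(y^2 - 4*y - 5) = (y - 5)*(y - 4)*(y + 1)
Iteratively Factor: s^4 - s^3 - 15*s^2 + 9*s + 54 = (s + 3)*(s^3 - 4*s^2 - 3*s + 18) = (s + 2)*(s + 3)*(s^2 - 6*s + 9) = (s - 3)*(s + 2)*(s + 3)*(s - 3)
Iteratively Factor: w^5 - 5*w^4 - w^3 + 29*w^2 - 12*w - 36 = (w + 2)*(w^4 - 7*w^3 + 13*w^2 + 3*w - 18) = (w - 3)*(w + 2)*(w^3 - 4*w^2 + w + 6) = (w - 3)*(w - 2)*(w + 2)*(w^2 - 2*w - 3) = (w - 3)*(w - 2)*(w + 1)*(w + 2)*(w - 3)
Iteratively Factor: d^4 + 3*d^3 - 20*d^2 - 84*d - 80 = (d + 2)*(d^3 + d^2 - 22*d - 40) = (d + 2)*(d + 4)*(d^2 - 3*d - 10) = (d - 5)*(d + 2)*(d + 4)*(d + 2)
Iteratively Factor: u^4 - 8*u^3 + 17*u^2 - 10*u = (u - 5)*(u^3 - 3*u^2 + 2*u) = u*(u - 5)*(u^2 - 3*u + 2) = u*(u - 5)*(u - 2)*(u - 1)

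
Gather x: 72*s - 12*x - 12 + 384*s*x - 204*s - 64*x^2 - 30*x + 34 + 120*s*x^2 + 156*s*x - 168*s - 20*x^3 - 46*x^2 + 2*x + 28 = -300*s - 20*x^3 + x^2*(120*s - 110) + x*(540*s - 40) + 50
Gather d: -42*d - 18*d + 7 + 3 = 10 - 60*d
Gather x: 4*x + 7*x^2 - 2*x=7*x^2 + 2*x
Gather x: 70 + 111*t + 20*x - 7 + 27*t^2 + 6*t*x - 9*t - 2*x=27*t^2 + 102*t + x*(6*t + 18) + 63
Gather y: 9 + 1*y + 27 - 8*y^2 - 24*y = -8*y^2 - 23*y + 36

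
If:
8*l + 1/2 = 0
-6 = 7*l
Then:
No Solution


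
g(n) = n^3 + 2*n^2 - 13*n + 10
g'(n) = 3*n^2 + 4*n - 13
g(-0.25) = 13.36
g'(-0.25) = -13.81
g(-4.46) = 19.05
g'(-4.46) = 28.83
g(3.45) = 30.02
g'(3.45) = 36.51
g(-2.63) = 39.83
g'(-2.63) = -2.77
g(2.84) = 12.12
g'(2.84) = 22.56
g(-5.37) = -17.37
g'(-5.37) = 52.03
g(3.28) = 24.16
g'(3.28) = 32.40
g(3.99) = 53.49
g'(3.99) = 50.72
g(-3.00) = 40.00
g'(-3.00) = 2.00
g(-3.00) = 40.00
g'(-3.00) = 2.00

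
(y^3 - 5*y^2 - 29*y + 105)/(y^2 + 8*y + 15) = (y^2 - 10*y + 21)/(y + 3)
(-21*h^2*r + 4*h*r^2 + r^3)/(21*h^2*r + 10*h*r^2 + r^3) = (-3*h + r)/(3*h + r)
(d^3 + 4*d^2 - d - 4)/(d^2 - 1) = d + 4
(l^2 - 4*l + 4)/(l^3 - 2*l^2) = (l - 2)/l^2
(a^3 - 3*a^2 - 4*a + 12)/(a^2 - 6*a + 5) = (a^3 - 3*a^2 - 4*a + 12)/(a^2 - 6*a + 5)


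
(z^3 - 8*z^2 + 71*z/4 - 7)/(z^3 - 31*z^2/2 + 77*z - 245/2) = (z^2 - 9*z/2 + 2)/(z^2 - 12*z + 35)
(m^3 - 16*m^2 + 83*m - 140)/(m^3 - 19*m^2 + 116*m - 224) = (m - 5)/(m - 8)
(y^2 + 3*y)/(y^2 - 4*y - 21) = y/(y - 7)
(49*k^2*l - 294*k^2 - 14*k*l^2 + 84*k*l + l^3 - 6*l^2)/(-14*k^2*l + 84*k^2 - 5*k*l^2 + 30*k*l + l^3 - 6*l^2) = (-7*k + l)/(2*k + l)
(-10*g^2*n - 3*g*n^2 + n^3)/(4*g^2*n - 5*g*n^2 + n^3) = (-10*g^2 - 3*g*n + n^2)/(4*g^2 - 5*g*n + n^2)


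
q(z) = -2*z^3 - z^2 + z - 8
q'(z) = -6*z^2 - 2*z + 1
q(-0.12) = -8.13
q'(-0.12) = 1.15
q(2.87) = -60.65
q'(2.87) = -54.16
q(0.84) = -9.05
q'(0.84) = -4.91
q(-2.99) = 33.53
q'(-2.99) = -46.66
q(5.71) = -407.23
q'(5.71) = -206.04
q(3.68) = -117.53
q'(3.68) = -87.61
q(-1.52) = -4.81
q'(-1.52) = -9.82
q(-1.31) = -6.53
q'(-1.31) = -6.68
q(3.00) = -68.00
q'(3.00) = -59.00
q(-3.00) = 34.00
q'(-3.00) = -47.00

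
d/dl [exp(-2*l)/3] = -2*exp(-2*l)/3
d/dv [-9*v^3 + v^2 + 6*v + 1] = -27*v^2 + 2*v + 6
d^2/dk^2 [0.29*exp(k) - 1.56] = 0.29*exp(k)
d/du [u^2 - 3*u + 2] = 2*u - 3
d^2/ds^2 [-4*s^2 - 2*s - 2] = -8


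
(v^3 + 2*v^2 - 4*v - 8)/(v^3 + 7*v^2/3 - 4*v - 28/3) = 3*(v + 2)/(3*v + 7)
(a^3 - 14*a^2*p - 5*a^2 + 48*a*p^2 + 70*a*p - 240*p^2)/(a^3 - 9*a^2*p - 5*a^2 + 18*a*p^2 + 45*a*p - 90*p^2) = (-a + 8*p)/(-a + 3*p)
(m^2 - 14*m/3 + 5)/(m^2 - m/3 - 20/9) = 3*(m - 3)/(3*m + 4)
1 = 1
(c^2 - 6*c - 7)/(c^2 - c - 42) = (c + 1)/(c + 6)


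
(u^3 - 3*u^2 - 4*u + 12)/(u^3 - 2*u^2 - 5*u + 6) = (u - 2)/(u - 1)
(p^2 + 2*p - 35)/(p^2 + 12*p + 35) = (p - 5)/(p + 5)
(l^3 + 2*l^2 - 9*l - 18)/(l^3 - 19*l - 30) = (l - 3)/(l - 5)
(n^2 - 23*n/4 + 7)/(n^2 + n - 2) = (n^2 - 23*n/4 + 7)/(n^2 + n - 2)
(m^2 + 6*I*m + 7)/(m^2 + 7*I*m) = (m - I)/m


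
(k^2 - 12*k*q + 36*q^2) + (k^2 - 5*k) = 2*k^2 - 12*k*q - 5*k + 36*q^2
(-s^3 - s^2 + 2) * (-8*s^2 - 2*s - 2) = 8*s^5 + 10*s^4 + 4*s^3 - 14*s^2 - 4*s - 4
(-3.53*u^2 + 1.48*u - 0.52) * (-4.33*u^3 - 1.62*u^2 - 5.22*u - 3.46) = 15.2849*u^5 - 0.6898*u^4 + 18.2806*u^3 + 5.3306*u^2 - 2.4064*u + 1.7992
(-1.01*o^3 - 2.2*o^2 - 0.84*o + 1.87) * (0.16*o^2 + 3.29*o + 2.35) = -0.1616*o^5 - 3.6749*o^4 - 9.7459*o^3 - 7.6344*o^2 + 4.1783*o + 4.3945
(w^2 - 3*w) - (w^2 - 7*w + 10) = 4*w - 10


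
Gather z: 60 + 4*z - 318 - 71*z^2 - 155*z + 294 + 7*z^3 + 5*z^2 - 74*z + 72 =7*z^3 - 66*z^2 - 225*z + 108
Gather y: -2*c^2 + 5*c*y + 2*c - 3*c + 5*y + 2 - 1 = -2*c^2 - c + y*(5*c + 5) + 1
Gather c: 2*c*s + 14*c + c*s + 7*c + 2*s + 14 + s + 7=c*(3*s + 21) + 3*s + 21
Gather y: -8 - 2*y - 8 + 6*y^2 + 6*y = 6*y^2 + 4*y - 16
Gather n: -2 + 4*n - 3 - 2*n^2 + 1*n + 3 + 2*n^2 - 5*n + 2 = 0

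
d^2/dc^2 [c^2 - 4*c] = 2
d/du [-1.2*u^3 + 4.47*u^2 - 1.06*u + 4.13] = -3.6*u^2 + 8.94*u - 1.06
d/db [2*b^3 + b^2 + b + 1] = 6*b^2 + 2*b + 1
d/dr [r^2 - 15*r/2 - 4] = 2*r - 15/2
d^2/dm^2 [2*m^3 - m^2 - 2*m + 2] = 12*m - 2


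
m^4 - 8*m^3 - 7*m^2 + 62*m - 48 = (m - 8)*(m - 2)*(m - 1)*(m + 3)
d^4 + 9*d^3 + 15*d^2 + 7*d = d*(d + 1)^2*(d + 7)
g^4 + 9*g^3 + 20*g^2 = g^2*(g + 4)*(g + 5)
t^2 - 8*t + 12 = (t - 6)*(t - 2)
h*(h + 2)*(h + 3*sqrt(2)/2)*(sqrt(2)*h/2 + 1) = sqrt(2)*h^4/2 + sqrt(2)*h^3 + 5*h^3/2 + 3*sqrt(2)*h^2/2 + 5*h^2 + 3*sqrt(2)*h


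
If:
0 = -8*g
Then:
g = 0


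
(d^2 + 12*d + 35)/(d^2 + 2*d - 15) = (d + 7)/(d - 3)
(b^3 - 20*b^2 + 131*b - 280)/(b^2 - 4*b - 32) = (b^2 - 12*b + 35)/(b + 4)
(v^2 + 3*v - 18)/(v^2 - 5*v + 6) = (v + 6)/(v - 2)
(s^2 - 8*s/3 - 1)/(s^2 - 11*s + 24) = (s + 1/3)/(s - 8)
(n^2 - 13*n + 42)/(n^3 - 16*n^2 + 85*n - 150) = (n - 7)/(n^2 - 10*n + 25)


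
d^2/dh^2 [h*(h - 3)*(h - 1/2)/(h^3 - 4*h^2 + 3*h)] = 1/(h^3 - 3*h^2 + 3*h - 1)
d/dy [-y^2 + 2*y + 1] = 2 - 2*y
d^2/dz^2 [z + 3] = 0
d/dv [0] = 0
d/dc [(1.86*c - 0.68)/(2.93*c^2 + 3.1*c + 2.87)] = (-5.4498*c^2 + 3.9848*c + 7.4462)/(8.5849*c^4 + 18.166*c^3 + 26.4282*c^2 + 17.794*c + 8.2369)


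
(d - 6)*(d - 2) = d^2 - 8*d + 12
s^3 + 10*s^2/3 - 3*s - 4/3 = (s - 1)*(s + 1/3)*(s + 4)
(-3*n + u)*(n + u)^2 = -3*n^3 - 5*n^2*u - n*u^2 + u^3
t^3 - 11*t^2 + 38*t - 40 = (t - 5)*(t - 4)*(t - 2)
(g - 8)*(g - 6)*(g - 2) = g^3 - 16*g^2 + 76*g - 96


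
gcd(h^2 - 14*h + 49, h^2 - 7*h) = h - 7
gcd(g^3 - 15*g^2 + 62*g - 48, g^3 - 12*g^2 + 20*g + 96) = g^2 - 14*g + 48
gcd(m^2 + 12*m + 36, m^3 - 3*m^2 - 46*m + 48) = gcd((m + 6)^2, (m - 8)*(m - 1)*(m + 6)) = m + 6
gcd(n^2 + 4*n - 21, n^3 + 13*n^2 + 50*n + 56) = n + 7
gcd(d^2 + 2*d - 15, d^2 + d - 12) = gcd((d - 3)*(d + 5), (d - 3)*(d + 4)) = d - 3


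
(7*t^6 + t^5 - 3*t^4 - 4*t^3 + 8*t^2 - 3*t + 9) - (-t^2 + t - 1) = 7*t^6 + t^5 - 3*t^4 - 4*t^3 + 9*t^2 - 4*t + 10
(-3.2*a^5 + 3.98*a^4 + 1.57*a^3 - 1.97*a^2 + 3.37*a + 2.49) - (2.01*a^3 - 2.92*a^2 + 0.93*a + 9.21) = -3.2*a^5 + 3.98*a^4 - 0.44*a^3 + 0.95*a^2 + 2.44*a - 6.72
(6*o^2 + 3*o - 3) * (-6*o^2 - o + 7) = -36*o^4 - 24*o^3 + 57*o^2 + 24*o - 21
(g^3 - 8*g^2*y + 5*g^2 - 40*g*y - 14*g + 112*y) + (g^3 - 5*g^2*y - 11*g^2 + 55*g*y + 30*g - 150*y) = 2*g^3 - 13*g^2*y - 6*g^2 + 15*g*y + 16*g - 38*y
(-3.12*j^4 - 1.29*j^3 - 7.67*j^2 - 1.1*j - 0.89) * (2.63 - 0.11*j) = 0.3432*j^5 - 8.0637*j^4 - 2.549*j^3 - 20.0511*j^2 - 2.7951*j - 2.3407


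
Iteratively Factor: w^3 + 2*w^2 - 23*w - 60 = (w + 4)*(w^2 - 2*w - 15) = (w + 3)*(w + 4)*(w - 5)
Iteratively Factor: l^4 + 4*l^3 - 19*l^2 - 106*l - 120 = (l + 2)*(l^3 + 2*l^2 - 23*l - 60) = (l - 5)*(l + 2)*(l^2 + 7*l + 12) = (l - 5)*(l + 2)*(l + 4)*(l + 3)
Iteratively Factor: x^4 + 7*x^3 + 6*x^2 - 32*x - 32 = (x + 4)*(x^3 + 3*x^2 - 6*x - 8) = (x - 2)*(x + 4)*(x^2 + 5*x + 4) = (x - 2)*(x + 1)*(x + 4)*(x + 4)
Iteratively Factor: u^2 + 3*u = (u + 3)*(u)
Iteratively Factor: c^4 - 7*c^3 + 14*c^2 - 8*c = (c - 4)*(c^3 - 3*c^2 + 2*c) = (c - 4)*(c - 2)*(c^2 - c) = (c - 4)*(c - 2)*(c - 1)*(c)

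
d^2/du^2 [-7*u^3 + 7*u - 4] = -42*u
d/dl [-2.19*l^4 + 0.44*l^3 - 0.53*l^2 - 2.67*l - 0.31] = -8.76*l^3 + 1.32*l^2 - 1.06*l - 2.67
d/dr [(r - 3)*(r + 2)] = 2*r - 1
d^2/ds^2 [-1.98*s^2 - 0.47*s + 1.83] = -3.96000000000000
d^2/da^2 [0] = 0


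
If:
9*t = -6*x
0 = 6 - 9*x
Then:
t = -4/9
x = 2/3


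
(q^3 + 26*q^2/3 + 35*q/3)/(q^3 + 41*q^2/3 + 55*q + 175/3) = q/(q + 5)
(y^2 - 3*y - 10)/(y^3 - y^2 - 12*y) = (-y^2 + 3*y + 10)/(y*(-y^2 + y + 12))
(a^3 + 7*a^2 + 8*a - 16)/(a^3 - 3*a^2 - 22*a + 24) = (a + 4)/(a - 6)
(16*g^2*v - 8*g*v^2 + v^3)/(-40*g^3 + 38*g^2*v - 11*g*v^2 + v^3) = v*(-4*g + v)/(10*g^2 - 7*g*v + v^2)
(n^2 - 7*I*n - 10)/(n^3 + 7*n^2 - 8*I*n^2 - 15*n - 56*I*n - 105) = (n - 2*I)/(n^2 + n*(7 - 3*I) - 21*I)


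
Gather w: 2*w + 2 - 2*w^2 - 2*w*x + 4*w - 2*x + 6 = -2*w^2 + w*(6 - 2*x) - 2*x + 8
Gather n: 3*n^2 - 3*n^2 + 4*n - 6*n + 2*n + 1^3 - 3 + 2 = 0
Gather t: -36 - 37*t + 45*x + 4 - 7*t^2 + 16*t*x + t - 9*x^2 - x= -7*t^2 + t*(16*x - 36) - 9*x^2 + 44*x - 32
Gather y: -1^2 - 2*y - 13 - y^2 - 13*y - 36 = -y^2 - 15*y - 50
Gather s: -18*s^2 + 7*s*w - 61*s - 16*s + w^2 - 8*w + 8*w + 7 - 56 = -18*s^2 + s*(7*w - 77) + w^2 - 49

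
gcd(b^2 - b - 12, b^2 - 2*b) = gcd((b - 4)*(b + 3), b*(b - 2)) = 1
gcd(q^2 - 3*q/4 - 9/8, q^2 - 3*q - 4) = 1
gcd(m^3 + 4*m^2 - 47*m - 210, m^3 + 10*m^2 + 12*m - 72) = m + 6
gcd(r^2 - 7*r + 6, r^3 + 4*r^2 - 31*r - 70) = 1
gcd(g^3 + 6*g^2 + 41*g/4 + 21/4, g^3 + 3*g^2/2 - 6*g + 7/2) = g + 7/2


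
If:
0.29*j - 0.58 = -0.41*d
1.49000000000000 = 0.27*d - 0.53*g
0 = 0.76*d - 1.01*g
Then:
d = -11.57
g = -8.70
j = 18.35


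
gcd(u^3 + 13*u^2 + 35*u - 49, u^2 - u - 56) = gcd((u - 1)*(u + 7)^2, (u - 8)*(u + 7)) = u + 7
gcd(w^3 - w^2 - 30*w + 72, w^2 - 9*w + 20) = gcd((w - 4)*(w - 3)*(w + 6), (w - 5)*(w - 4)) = w - 4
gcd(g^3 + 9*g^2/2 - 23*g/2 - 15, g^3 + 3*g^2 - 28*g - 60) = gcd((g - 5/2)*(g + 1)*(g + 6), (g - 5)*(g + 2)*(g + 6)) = g + 6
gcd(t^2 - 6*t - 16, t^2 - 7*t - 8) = t - 8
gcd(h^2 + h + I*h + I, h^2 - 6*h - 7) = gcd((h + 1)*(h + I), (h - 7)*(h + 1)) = h + 1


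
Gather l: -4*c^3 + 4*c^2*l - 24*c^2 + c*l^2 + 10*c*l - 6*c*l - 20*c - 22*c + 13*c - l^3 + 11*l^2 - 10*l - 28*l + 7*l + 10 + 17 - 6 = -4*c^3 - 24*c^2 - 29*c - l^3 + l^2*(c + 11) + l*(4*c^2 + 4*c - 31) + 21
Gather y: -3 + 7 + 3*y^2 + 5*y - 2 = 3*y^2 + 5*y + 2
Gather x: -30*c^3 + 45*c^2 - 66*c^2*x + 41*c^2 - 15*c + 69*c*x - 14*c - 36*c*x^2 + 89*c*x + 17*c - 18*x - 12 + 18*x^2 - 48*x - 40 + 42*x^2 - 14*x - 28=-30*c^3 + 86*c^2 - 12*c + x^2*(60 - 36*c) + x*(-66*c^2 + 158*c - 80) - 80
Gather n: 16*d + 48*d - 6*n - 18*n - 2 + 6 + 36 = 64*d - 24*n + 40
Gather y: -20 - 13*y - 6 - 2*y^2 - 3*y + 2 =-2*y^2 - 16*y - 24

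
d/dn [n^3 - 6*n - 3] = 3*n^2 - 6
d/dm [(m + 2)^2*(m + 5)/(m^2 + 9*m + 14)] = (m^2 + 14*m + 39)/(m^2 + 14*m + 49)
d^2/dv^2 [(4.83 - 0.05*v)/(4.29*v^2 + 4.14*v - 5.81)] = (-(0.05*v - 4.83)*(8.58*v + 4.14)*(17.16*v + 8.28) + (1.287*v - 41.0274)*(4.29*v^2 + 4.14*v - 5.81))/(4.29*v^2 + 4.14*v - 5.81)^3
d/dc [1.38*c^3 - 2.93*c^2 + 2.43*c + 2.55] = 4.14*c^2 - 5.86*c + 2.43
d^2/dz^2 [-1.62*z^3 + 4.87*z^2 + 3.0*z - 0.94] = 9.74 - 9.72*z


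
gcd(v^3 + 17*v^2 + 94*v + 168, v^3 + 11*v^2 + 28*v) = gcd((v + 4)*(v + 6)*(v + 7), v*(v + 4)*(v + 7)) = v^2 + 11*v + 28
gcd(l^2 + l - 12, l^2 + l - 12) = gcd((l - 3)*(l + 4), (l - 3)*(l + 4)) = l^2 + l - 12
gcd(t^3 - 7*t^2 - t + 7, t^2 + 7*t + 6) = t + 1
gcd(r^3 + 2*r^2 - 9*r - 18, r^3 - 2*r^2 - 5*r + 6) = r^2 - r - 6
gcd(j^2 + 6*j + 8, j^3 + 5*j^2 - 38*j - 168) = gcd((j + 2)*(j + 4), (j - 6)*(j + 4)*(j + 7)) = j + 4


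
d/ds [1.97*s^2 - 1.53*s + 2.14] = 3.94*s - 1.53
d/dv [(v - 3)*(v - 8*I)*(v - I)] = 3*v^2 + v*(-6 - 18*I) - 8 + 27*I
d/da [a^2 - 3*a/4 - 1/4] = 2*a - 3/4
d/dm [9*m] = 9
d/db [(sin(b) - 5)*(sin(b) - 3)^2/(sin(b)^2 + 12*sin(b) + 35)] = (sin(b)^4 + 24*sin(b)^3 - 66*sin(b)^2 - 680*sin(b) + 1905)*cos(b)/((sin(b) + 5)^2*(sin(b) + 7)^2)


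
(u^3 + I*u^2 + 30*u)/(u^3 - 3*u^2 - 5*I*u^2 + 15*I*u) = (u + 6*I)/(u - 3)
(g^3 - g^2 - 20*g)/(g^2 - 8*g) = (g^2 - g - 20)/(g - 8)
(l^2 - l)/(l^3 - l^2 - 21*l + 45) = l*(l - 1)/(l^3 - l^2 - 21*l + 45)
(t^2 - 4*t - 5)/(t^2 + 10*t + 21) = (t^2 - 4*t - 5)/(t^2 + 10*t + 21)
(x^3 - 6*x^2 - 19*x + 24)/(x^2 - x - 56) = (x^2 + 2*x - 3)/(x + 7)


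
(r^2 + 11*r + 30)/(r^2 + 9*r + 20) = (r + 6)/(r + 4)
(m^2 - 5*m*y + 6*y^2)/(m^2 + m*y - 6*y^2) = (m - 3*y)/(m + 3*y)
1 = 1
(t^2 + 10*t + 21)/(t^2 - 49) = (t + 3)/(t - 7)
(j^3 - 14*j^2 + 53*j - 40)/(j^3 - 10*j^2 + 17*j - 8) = (j - 5)/(j - 1)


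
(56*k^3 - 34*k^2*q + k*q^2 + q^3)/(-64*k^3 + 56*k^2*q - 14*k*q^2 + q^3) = (7*k + q)/(-8*k + q)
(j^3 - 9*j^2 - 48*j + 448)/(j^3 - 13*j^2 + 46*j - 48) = (j^2 - j - 56)/(j^2 - 5*j + 6)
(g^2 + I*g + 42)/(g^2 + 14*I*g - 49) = (g - 6*I)/(g + 7*I)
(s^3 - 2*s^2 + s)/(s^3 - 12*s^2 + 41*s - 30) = s*(s - 1)/(s^2 - 11*s + 30)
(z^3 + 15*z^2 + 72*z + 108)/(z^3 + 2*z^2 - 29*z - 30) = (z^2 + 9*z + 18)/(z^2 - 4*z - 5)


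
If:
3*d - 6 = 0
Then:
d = 2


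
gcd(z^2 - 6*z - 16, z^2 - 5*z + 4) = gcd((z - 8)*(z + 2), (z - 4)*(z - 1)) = 1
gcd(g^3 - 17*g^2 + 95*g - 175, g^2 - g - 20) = g - 5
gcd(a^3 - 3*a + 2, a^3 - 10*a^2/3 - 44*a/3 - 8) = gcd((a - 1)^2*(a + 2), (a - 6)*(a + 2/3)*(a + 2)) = a + 2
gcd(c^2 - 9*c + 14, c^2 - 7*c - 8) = 1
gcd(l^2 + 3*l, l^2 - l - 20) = 1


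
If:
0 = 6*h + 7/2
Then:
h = -7/12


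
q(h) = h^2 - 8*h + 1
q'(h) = 2*h - 8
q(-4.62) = 59.30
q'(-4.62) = -17.24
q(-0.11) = 1.89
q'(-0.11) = -8.22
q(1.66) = -9.52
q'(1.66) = -4.68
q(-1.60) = 16.36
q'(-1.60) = -11.20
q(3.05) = -14.10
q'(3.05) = -1.90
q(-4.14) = 51.26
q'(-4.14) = -16.28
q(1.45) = -8.50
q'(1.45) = -5.10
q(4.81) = -14.34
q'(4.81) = 1.62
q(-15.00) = 346.00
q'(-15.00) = -38.00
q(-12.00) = 241.00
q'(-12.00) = -32.00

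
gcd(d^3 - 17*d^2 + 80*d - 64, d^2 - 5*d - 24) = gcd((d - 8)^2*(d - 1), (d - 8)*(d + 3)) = d - 8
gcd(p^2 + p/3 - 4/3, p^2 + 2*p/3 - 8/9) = p + 4/3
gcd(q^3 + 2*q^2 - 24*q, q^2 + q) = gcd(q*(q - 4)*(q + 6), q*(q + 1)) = q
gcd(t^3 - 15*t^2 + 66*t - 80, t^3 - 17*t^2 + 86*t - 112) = t^2 - 10*t + 16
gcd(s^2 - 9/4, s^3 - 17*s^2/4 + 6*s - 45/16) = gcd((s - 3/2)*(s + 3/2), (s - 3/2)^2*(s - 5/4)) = s - 3/2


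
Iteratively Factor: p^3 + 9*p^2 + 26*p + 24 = (p + 2)*(p^2 + 7*p + 12) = (p + 2)*(p + 3)*(p + 4)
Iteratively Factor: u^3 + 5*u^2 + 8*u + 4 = (u + 2)*(u^2 + 3*u + 2) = (u + 2)^2*(u + 1)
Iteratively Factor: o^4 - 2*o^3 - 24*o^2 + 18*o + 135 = (o + 3)*(o^3 - 5*o^2 - 9*o + 45) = (o - 5)*(o + 3)*(o^2 - 9) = (o - 5)*(o - 3)*(o + 3)*(o + 3)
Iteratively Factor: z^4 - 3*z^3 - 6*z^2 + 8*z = (z + 2)*(z^3 - 5*z^2 + 4*z) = (z - 4)*(z + 2)*(z^2 - z) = (z - 4)*(z - 1)*(z + 2)*(z)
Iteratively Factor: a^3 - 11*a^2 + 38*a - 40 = (a - 4)*(a^2 - 7*a + 10) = (a - 4)*(a - 2)*(a - 5)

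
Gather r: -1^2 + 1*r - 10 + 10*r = 11*r - 11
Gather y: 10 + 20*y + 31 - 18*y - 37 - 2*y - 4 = 0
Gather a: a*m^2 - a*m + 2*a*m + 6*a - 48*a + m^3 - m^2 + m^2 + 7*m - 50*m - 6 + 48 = a*(m^2 + m - 42) + m^3 - 43*m + 42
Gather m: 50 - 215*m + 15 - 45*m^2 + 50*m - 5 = -45*m^2 - 165*m + 60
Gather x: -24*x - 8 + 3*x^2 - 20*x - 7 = 3*x^2 - 44*x - 15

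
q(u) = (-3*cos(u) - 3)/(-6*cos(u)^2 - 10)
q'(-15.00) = 0.17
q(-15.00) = 0.05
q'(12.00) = -0.03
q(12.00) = 0.39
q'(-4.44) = -0.34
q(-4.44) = 0.21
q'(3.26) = 0.02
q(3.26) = 0.00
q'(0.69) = 0.03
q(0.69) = 0.39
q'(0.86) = 0.01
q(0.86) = 0.39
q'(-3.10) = 0.01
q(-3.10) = 0.00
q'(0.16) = 0.01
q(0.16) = 0.38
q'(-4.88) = -0.22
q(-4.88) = 0.34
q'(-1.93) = 0.33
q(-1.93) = 0.18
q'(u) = -12*(-3*cos(u) - 3)*sin(u)*cos(u)/(-6*cos(u)^2 - 10)^2 + 3*sin(u)/(-6*cos(u)^2 - 10)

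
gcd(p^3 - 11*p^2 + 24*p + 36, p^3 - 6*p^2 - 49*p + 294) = p - 6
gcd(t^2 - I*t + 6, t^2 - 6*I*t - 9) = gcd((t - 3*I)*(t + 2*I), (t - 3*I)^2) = t - 3*I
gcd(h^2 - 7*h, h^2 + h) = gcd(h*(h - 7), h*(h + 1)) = h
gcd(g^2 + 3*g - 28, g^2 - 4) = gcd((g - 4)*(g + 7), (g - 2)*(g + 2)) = 1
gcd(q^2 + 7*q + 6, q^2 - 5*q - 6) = q + 1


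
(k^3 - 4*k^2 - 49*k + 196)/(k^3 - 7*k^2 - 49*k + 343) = (k - 4)/(k - 7)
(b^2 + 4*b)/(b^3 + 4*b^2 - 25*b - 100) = b/(b^2 - 25)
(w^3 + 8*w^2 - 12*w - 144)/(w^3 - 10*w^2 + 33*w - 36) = (w^2 + 12*w + 36)/(w^2 - 6*w + 9)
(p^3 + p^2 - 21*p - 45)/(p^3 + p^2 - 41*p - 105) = (p^2 - 2*p - 15)/(p^2 - 2*p - 35)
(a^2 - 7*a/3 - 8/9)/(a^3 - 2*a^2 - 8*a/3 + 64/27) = 3*(3*a + 1)/(9*a^2 + 6*a - 8)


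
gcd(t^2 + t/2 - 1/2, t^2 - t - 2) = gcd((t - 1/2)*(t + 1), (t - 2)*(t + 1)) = t + 1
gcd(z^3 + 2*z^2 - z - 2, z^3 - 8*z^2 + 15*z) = 1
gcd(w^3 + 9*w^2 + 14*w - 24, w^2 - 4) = 1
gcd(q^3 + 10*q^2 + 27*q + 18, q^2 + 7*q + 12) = q + 3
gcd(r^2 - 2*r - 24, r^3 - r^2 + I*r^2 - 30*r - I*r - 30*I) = r - 6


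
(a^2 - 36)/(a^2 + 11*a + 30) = (a - 6)/(a + 5)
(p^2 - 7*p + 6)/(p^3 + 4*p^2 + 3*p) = (p^2 - 7*p + 6)/(p*(p^2 + 4*p + 3))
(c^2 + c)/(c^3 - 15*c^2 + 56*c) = (c + 1)/(c^2 - 15*c + 56)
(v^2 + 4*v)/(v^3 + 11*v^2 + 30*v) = (v + 4)/(v^2 + 11*v + 30)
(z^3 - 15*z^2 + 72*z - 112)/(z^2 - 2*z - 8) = (z^2 - 11*z + 28)/(z + 2)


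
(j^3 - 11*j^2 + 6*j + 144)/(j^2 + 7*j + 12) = (j^2 - 14*j + 48)/(j + 4)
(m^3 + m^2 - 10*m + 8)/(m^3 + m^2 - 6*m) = (m^2 + 3*m - 4)/(m*(m + 3))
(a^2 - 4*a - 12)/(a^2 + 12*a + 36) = (a^2 - 4*a - 12)/(a^2 + 12*a + 36)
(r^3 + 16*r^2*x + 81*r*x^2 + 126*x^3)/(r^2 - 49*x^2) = (-r^2 - 9*r*x - 18*x^2)/(-r + 7*x)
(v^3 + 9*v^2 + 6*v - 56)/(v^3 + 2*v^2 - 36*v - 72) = (v^3 + 9*v^2 + 6*v - 56)/(v^3 + 2*v^2 - 36*v - 72)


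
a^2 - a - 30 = (a - 6)*(a + 5)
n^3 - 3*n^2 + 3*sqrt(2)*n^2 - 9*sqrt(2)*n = n*(n - 3)*(n + 3*sqrt(2))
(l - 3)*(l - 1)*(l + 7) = l^3 + 3*l^2 - 25*l + 21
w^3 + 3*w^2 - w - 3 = (w - 1)*(w + 1)*(w + 3)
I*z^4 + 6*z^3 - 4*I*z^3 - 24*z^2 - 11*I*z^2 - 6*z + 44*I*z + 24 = (z - 4)*(z - 3*I)*(z - 2*I)*(I*z + 1)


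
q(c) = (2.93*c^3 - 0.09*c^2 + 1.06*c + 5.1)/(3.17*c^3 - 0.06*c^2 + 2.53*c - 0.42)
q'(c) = (-9.51*c^2 + 0.12*c - 2.53)*(2.93*c^3 - 0.09*c^2 + 1.06*c + 5.1)/(3.17*c^3 - 0.06*c^2 + 2.53*c - 0.42)^2 + (8.79*c^2 - 0.18*c + 1.06)/(3.17*c^3 - 0.06*c^2 + 2.53*c - 0.42) = (3.5527136788005e-15*c^5 + 0.1095*c^4 + 8.1054*c^3 - 52.3569*c^2 + 0.6876*c - 13.3482)/(10.0489*c^6 - 0.3804*c^5 + 16.0438*c^4 - 2.9664*c^3 + 6.4513*c^2 - 2.1252*c + 0.1764)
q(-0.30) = -3.70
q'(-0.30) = -11.46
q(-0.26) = -4.19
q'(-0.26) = -13.30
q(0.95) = 1.84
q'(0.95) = -2.45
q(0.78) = 2.40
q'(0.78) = -4.47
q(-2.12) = 0.70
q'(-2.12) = -0.25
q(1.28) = 1.33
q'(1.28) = -0.92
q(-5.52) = 0.90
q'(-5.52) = -0.01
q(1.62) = 1.12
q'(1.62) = -0.40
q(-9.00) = 0.92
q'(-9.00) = -0.00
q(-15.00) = 0.92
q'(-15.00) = -0.00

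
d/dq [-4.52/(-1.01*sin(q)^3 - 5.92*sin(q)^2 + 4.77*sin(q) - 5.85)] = (-13.6956*sin(q)^2 - 53.5168*sin(q) + 21.5604)*cos(q)/(1.01*sin(q)^3 + 5.92*sin(q)^2 - 4.77*sin(q) + 5.85)^2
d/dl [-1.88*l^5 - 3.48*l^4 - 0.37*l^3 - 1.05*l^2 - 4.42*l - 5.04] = -9.4*l^4 - 13.92*l^3 - 1.11*l^2 - 2.1*l - 4.42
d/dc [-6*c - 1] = -6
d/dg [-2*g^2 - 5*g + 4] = -4*g - 5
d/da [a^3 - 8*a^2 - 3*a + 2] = 3*a^2 - 16*a - 3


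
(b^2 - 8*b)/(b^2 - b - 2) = b*(8 - b)/(-b^2 + b + 2)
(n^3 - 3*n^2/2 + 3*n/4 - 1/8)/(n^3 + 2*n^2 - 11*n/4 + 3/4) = (n - 1/2)/(n + 3)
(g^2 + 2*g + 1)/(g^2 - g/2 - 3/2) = 2*(g + 1)/(2*g - 3)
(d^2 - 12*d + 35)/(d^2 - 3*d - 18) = (-d^2 + 12*d - 35)/(-d^2 + 3*d + 18)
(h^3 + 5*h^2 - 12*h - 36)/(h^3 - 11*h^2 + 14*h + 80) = (h^2 + 3*h - 18)/(h^2 - 13*h + 40)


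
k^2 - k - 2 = (k - 2)*(k + 1)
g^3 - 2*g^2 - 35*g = g*(g - 7)*(g + 5)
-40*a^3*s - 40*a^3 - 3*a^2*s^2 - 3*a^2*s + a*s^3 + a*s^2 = (-8*a + s)*(5*a + s)*(a*s + a)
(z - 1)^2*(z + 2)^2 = z^4 + 2*z^3 - 3*z^2 - 4*z + 4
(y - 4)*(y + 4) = y^2 - 16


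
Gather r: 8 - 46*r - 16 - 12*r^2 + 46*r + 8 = -12*r^2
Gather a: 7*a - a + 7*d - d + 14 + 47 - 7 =6*a + 6*d + 54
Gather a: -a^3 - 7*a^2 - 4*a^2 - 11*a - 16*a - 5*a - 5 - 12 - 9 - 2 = -a^3 - 11*a^2 - 32*a - 28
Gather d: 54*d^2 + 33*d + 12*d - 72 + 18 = 54*d^2 + 45*d - 54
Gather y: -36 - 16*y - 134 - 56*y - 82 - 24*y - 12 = -96*y - 264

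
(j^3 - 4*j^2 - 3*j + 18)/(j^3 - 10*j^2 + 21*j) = (j^2 - j - 6)/(j*(j - 7))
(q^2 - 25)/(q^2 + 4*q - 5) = (q - 5)/(q - 1)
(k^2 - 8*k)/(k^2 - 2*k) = (k - 8)/(k - 2)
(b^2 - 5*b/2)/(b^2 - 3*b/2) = (2*b - 5)/(2*b - 3)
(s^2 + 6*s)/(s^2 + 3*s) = (s + 6)/(s + 3)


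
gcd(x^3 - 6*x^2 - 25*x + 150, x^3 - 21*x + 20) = x + 5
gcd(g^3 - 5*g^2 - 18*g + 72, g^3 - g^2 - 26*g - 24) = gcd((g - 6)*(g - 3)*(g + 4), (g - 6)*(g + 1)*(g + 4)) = g^2 - 2*g - 24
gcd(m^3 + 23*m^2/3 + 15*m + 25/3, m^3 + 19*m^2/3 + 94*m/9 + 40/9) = m + 5/3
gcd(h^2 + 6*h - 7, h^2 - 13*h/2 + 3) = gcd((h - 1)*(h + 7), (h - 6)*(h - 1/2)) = 1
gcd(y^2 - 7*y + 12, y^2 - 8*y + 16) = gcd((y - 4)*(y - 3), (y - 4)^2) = y - 4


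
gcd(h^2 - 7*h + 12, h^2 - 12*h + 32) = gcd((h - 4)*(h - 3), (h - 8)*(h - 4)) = h - 4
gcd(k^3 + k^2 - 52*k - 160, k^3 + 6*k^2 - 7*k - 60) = k^2 + 9*k + 20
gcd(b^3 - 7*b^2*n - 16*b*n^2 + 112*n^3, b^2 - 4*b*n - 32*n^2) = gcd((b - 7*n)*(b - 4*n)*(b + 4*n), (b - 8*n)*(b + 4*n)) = b + 4*n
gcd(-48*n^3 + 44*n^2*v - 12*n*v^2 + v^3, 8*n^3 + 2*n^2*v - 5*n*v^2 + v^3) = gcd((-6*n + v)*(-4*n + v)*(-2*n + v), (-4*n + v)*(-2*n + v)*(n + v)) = 8*n^2 - 6*n*v + v^2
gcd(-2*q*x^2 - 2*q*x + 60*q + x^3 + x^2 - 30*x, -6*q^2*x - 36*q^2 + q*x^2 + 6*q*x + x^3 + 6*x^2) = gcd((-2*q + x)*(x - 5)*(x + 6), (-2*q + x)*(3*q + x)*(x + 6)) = -2*q*x - 12*q + x^2 + 6*x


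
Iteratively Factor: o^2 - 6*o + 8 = (o - 2)*(o - 4)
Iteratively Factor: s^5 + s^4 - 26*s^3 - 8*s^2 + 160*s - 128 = (s - 4)*(s^4 + 5*s^3 - 6*s^2 - 32*s + 32) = (s - 4)*(s + 4)*(s^3 + s^2 - 10*s + 8) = (s - 4)*(s - 1)*(s + 4)*(s^2 + 2*s - 8) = (s - 4)*(s - 2)*(s - 1)*(s + 4)*(s + 4)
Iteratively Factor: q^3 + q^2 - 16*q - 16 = (q + 4)*(q^2 - 3*q - 4) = (q - 4)*(q + 4)*(q + 1)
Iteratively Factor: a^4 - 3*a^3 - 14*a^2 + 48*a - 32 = (a - 2)*(a^3 - a^2 - 16*a + 16) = (a - 2)*(a - 1)*(a^2 - 16) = (a - 4)*(a - 2)*(a - 1)*(a + 4)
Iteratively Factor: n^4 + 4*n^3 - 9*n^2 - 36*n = (n + 3)*(n^3 + n^2 - 12*n) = (n - 3)*(n + 3)*(n^2 + 4*n) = n*(n - 3)*(n + 3)*(n + 4)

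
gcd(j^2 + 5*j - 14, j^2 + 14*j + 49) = j + 7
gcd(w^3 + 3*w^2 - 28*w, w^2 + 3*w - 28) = w^2 + 3*w - 28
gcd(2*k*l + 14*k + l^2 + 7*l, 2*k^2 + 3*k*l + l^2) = 2*k + l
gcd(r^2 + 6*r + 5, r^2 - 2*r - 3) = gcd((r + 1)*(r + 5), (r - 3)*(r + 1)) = r + 1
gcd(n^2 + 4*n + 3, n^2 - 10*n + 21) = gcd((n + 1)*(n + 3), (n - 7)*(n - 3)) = 1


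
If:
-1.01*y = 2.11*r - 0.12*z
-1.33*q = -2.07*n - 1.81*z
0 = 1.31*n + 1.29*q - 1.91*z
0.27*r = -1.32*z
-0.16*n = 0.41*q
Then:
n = 0.00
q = 0.00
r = 0.00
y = 0.00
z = 0.00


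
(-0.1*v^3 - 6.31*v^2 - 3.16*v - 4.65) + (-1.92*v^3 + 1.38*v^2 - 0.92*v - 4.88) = -2.02*v^3 - 4.93*v^2 - 4.08*v - 9.53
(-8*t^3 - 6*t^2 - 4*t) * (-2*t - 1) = 16*t^4 + 20*t^3 + 14*t^2 + 4*t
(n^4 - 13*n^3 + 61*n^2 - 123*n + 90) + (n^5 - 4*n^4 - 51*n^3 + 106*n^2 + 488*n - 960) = n^5 - 3*n^4 - 64*n^3 + 167*n^2 + 365*n - 870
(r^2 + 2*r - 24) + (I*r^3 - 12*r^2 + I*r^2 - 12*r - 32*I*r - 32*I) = I*r^3 - 11*r^2 + I*r^2 - 10*r - 32*I*r - 24 - 32*I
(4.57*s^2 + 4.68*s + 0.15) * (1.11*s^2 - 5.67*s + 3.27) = 5.0727*s^4 - 20.7171*s^3 - 11.4252*s^2 + 14.4531*s + 0.4905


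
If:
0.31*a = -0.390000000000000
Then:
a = -1.26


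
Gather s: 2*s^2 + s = 2*s^2 + s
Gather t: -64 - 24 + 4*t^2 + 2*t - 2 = 4*t^2 + 2*t - 90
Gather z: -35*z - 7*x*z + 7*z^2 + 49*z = 7*z^2 + z*(14 - 7*x)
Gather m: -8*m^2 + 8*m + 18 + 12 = -8*m^2 + 8*m + 30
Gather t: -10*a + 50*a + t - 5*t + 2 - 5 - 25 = 40*a - 4*t - 28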